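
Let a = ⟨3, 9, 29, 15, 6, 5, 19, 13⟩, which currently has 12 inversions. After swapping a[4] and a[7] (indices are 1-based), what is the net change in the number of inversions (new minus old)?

+1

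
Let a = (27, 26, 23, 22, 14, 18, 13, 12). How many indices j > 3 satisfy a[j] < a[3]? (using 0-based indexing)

4 such elements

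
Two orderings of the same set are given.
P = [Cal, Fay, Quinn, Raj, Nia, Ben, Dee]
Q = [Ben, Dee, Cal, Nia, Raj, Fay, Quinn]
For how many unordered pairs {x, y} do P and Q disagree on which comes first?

Assign each item its position (1..7) in the first ordering, then rewrite the second ordering as that position sequence:
positions: Cal→1, Fay→2, Quinn→3, Raj→4, Nia→5, Ben→6, Dee→7
second ordering as positions: [6, 7, 1, 5, 4, 2, 3]
Discordant pairs = inversions in this position sequence.
6: 1, 5, 4, 2, 3 → 5
7: 1, 5, 4, 2, 3 → 5
1: 0
5: 4, 2, 3 → 3
4: 2, 3 → 2
2: 0
3: 0
Total: 5 + 5 + 0 + 3 + 2 + 0 + 0 = 15

15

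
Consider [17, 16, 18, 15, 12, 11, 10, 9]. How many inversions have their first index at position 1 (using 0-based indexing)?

5

The element at index 1 is 16.
Elements after it: 18, 15, 12, 11, 10, 9
Those smaller than 16: 15, 12, 11, 10, 9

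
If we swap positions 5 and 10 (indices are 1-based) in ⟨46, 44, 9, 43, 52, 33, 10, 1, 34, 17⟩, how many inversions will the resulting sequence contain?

Positions 5 and 10 hold 52 and 17; after swapping, the array is [46, 44, 9, 43, 17, 33, 10, 1, 34, 52].
Sweep left to right; for each value list the smaller values that follow it:
46: 8
44: 7
9: 1
43: 5
17: 2
33: 2
10: 1
1: 0
34: 0
52: 0
Sum: 8 + 7 + 1 + 5 + 2 + 2 + 1 + 0 + 0 + 0 = 26

26 inversions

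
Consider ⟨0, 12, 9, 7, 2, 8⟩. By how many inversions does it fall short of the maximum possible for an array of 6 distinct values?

7

Maximum inversions for 6 distinct elements is C(6, 2) = 6·5/2 = 15.
Current inversions — for each element, count later smaller elements:
0: 0
12: 4
9: 3
7: 1
2: 0
8: 0
Current total: 0 + 4 + 3 + 1 + 0 + 0 = 8
Shortfall: 15 − 8 = 7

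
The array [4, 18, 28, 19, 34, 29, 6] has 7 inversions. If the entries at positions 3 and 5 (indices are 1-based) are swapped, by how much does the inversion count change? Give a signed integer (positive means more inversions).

+1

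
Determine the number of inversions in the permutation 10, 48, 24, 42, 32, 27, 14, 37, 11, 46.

There are 22 inversions.

For each element, count later entries that are smaller:
10 → none → 0
48 → 24, 42, 32, 27, 14, 37, 11, 46 → 8
24 → 14, 11 → 2
42 → 32, 27, 14, 37, 11 → 5
32 → 27, 14, 11 → 3
27 → 14, 11 → 2
14 → 11 → 1
37 → 11 → 1
11 → none → 0
46 → none → 0
Sum: 0 + 8 + 2 + 5 + 3 + 2 + 1 + 1 + 0 + 0 = 22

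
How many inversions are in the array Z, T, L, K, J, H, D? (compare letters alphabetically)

21

Element-by-element contributions:
Z: 6
T: 5
L: 4
K: 3
J: 2
H: 1
D: 0
Sum: 6 + 5 + 4 + 3 + 2 + 1 + 0 = 21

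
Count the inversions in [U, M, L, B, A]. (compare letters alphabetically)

10 out-of-order pairs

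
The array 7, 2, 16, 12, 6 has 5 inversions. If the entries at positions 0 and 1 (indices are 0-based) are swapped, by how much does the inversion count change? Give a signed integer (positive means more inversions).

Positions 0 and 1 hold 7 and 2; after swapping, the array is [2, 7, 16, 12, 6].
Element-by-element contributions:
2: 0
7: 1
16: 2
12: 1
6: 0
Sum: 0 + 1 + 2 + 1 + 0 = 4
Change: 4 − 5 = -1

-1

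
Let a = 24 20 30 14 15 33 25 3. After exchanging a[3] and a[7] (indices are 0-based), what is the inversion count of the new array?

Positions 3 and 7 hold 14 and 3; after swapping, the array is [24, 20, 30, 3, 15, 33, 25, 14].
Element-by-element contributions:
24: 4
20: 3
30: 4
3: 0
15: 1
33: 2
25: 1
14: 0
Sum: 4 + 3 + 4 + 0 + 1 + 2 + 1 + 0 = 15

15 inversions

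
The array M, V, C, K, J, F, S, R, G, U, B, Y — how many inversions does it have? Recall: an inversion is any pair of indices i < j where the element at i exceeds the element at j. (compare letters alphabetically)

Sweep left to right; for each value list the smaller values that follow it:
M: 6
V: 9
C: 1
K: 4
J: 3
F: 1
S: 3
R: 2
G: 1
U: 1
B: 0
Y: 0
Sum: 6 + 9 + 1 + 4 + 3 + 1 + 3 + 2 + 1 + 1 + 0 + 0 = 31

31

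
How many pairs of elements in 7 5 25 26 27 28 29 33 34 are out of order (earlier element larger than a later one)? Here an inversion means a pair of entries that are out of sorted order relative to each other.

1

For each element, count later entries that are smaller:
7 → 5 → 1
5 → none → 0
25 → none → 0
26 → none → 0
27 → none → 0
28 → none → 0
29 → none → 0
33 → none → 0
34 → none → 0
Sum: 1 + 0 + 0 + 0 + 0 + 0 + 0 + 0 + 0 = 1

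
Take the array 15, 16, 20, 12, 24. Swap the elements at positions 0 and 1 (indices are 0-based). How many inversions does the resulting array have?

4 inversions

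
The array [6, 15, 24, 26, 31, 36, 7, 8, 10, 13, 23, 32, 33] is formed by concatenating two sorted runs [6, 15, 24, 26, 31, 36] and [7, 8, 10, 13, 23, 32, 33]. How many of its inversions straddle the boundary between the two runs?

26

Count, for every r in R, how many entries of L exceed r:
r = 7: 15, 24, 26, 31, 36 → 5
r = 8: 15, 24, 26, 31, 36 → 5
r = 10: 15, 24, 26, 31, 36 → 5
r = 13: 15, 24, 26, 31, 36 → 5
r = 23: 24, 26, 31, 36 → 4
r = 32: 36 → 1
r = 33: 36 → 1
Cross-inversions: 5 + 5 + 5 + 5 + 4 + 1 + 1 = 26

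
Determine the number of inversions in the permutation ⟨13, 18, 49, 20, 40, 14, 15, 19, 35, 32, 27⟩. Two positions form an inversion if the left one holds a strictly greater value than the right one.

22 out-of-order pairs

Element-by-element contributions:
13: 0
18: 2
49: 8
20: 3
40: 6
14: 0
15: 0
19: 0
35: 2
32: 1
27: 0
Sum: 0 + 2 + 8 + 3 + 6 + 0 + 0 + 0 + 2 + 1 + 0 = 22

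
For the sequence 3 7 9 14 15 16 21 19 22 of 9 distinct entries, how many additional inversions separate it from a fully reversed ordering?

Maximum inversions for 9 distinct elements is C(9, 2) = 9·8/2 = 36.
Current inversions — for each element, count later smaller elements:
3: 0
7: 0
9: 0
14: 0
15: 0
16: 0
21: 1
19: 0
22: 0
Current total: 0 + 0 + 0 + 0 + 0 + 0 + 1 + 0 + 0 = 1
Shortfall: 36 − 1 = 35

35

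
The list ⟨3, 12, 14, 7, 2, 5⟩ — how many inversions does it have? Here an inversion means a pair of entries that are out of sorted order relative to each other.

Element-by-element contributions:
3: 1
12: 3
14: 3
7: 2
2: 0
5: 0
Sum: 1 + 3 + 3 + 2 + 0 + 0 = 9

9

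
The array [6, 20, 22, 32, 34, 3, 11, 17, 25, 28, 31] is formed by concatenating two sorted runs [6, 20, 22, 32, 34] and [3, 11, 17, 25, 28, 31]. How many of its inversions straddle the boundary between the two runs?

For each element r of the right run, count left-run elements greater than r:
r = 3: 6, 20, 22, 32, 34 → 5
r = 11: 20, 22, 32, 34 → 4
r = 17: 20, 22, 32, 34 → 4
r = 25: 32, 34 → 2
r = 28: 32, 34 → 2
r = 31: 32, 34 → 2
Cross-inversions: 5 + 4 + 4 + 2 + 2 + 2 = 19

19 cross-inversions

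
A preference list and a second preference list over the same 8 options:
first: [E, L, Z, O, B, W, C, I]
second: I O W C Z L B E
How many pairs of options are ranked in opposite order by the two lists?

Pairs: 22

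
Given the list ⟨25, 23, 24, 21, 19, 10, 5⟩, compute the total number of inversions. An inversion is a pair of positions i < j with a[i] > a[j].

Sweep left to right; for each value list the smaller values that follow it:
25 → 23, 24, 21, 19, 10, 5 → 6
23 → 21, 19, 10, 5 → 4
24 → 21, 19, 10, 5 → 4
21 → 19, 10, 5 → 3
19 → 10, 5 → 2
10 → 5 → 1
5 → none → 0
Sum: 6 + 4 + 4 + 3 + 2 + 1 + 0 = 20

20 out-of-order pairs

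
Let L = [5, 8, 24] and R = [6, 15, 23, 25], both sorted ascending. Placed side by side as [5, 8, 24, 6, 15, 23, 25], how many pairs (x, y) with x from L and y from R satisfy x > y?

There are 4 cross-inversions.

Count, for every r in R, how many entries of L exceed r:
r = 6: 8, 24 → 2
r = 15: 24 → 1
r = 23: 24 → 1
r = 25: none → 0
Cross-inversions: 2 + 1 + 1 + 0 = 4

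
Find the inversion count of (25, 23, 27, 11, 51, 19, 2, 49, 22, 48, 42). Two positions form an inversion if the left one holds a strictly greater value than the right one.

Element-by-element contributions:
25 → 23, 11, 19, 2, 22 → 5
23 → 11, 19, 2, 22 → 4
27 → 11, 19, 2, 22 → 4
11 → 2 → 1
51 → 19, 2, 49, 22, 48, 42 → 6
19 → 2 → 1
2 → none → 0
49 → 22, 48, 42 → 3
22 → none → 0
48 → 42 → 1
42 → none → 0
Sum: 5 + 4 + 4 + 1 + 6 + 1 + 0 + 3 + 0 + 1 + 0 = 25

25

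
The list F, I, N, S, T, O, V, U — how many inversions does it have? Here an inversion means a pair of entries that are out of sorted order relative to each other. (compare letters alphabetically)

There are 3 inversions.

Sweep left to right; for each value list the smaller values that follow it:
F → none → 0
I → none → 0
N → none → 0
S → O → 1
T → O → 1
O → none → 0
V → U → 1
U → none → 0
Sum: 0 + 0 + 0 + 1 + 1 + 0 + 1 + 0 = 3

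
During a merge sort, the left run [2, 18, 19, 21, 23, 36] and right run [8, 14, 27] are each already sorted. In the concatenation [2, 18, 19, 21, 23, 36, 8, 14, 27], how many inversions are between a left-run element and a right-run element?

11

Count, for every r in R, how many entries of L exceed r:
r = 8: 18, 19, 21, 23, 36 → 5
r = 14: 18, 19, 21, 23, 36 → 5
r = 27: 36 → 1
Cross-inversions: 5 + 5 + 1 = 11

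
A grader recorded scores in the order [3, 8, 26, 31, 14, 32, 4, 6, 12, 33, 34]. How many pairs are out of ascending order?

16 inversions

For each element, count later entries that are smaller:
3 → none → 0
8 → 4, 6 → 2
26 → 14, 4, 6, 12 → 4
31 → 14, 4, 6, 12 → 4
14 → 4, 6, 12 → 3
32 → 4, 6, 12 → 3
4 → none → 0
6 → none → 0
12 → none → 0
33 → none → 0
34 → none → 0
Sum: 0 + 2 + 4 + 4 + 3 + 3 + 0 + 0 + 0 + 0 + 0 = 16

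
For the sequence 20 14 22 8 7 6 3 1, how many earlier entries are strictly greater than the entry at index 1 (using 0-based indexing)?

The element at index 1 is 14.
Elements before it: 20
Those larger than 14: 20

1 such element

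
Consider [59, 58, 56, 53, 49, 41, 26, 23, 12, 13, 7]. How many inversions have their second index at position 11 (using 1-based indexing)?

10

The element at index 11 is 7.
Elements before it: 59, 58, 56, 53, 49, 41, 26, 23, 12, 13
Those larger than 7: 59, 58, 56, 53, 49, 41, 26, 23, 12, 13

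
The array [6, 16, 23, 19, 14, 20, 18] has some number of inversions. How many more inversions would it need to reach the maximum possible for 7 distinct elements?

13

Maximum inversions for 7 distinct elements is C(7, 2) = 7·6/2 = 21.
Current inversions — for each element, count later smaller elements:
6: 0
16: 1
23: 4
19: 2
14: 0
20: 1
18: 0
Current total: 0 + 1 + 4 + 2 + 0 + 1 + 0 = 8
Shortfall: 21 − 8 = 13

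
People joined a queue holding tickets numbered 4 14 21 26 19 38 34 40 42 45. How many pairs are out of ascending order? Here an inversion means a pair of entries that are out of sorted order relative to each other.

Out-of-order pairs: 3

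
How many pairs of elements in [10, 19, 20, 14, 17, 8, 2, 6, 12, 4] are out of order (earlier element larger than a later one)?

33 inversions

For each element, count later entries that are smaller:
10: 4
19: 7
20: 7
14: 5
17: 5
8: 3
2: 0
6: 1
12: 1
4: 0
Sum: 4 + 7 + 7 + 5 + 5 + 3 + 0 + 1 + 1 + 0 = 33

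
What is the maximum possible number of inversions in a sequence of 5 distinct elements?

10

The maximum occurs when the array is in strictly decreasing order: every one of the C(5, 2) pairs is inverted.
C(5, 2) = 5·4/2 = 10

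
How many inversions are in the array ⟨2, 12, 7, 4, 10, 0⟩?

Sweep left to right; for each value list the smaller values that follow it:
2 → 0 → 1
12 → 7, 4, 10, 0 → 4
7 → 4, 0 → 2
4 → 0 → 1
10 → 0 → 1
0 → none → 0
Sum: 1 + 4 + 2 + 1 + 1 + 0 = 9

9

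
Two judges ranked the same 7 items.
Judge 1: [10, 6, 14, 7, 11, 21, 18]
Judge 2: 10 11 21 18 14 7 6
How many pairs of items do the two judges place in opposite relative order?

Assign each item its position (1..7) in the first ordering, then rewrite the second ordering as that position sequence:
positions: 10→1, 6→2, 14→3, 7→4, 11→5, 21→6, 18→7
second ordering as positions: [1, 5, 6, 7, 3, 4, 2]
Discordant pairs = inversions in this position sequence.
1: 0
5: 3, 4, 2 → 3
6: 3, 4, 2 → 3
7: 3, 4, 2 → 3
3: 2 → 1
4: 2 → 1
2: 0
Total: 0 + 3 + 3 + 3 + 1 + 1 + 0 = 11

11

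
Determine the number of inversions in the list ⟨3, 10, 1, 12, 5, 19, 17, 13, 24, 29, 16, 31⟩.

Sweep left to right; for each value list the smaller values that follow it:
3 → 1 → 1
10 → 1, 5 → 2
1 → none → 0
12 → 5 → 1
5 → none → 0
19 → 17, 13, 16 → 3
17 → 13, 16 → 2
13 → none → 0
24 → 16 → 1
29 → 16 → 1
16 → none → 0
31 → none → 0
Sum: 1 + 2 + 0 + 1 + 0 + 3 + 2 + 0 + 1 + 1 + 0 + 0 = 11

11 inversions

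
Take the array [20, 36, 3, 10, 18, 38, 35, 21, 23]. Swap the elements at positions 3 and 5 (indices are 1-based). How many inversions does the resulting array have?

Positions 3 and 5 hold 3 and 18; after swapping, the array is [20, 36, 18, 10, 3, 38, 35, 21, 23].
Count, for each position, how many later elements it exceeds:
20: 3
36: 6
18: 2
10: 1
3: 0
38: 3
35: 2
21: 0
23: 0
Sum: 3 + 6 + 2 + 1 + 0 + 3 + 2 + 0 + 0 = 17

17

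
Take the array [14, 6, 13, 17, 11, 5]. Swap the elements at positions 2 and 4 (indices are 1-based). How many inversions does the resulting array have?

Positions 2 and 4 hold 6 and 17; after swapping, the array is [14, 17, 13, 6, 11, 5].
Sweep left to right; for each value list the smaller values that follow it:
14: 4
17: 4
13: 3
6: 1
11: 1
5: 0
Sum: 4 + 4 + 3 + 1 + 1 + 0 = 13

13 inversions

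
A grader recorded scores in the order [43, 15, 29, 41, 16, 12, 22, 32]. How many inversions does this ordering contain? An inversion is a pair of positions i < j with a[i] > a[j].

16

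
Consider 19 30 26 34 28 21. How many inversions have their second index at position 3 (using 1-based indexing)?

1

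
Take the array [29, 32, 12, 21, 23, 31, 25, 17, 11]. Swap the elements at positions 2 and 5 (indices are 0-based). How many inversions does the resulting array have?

29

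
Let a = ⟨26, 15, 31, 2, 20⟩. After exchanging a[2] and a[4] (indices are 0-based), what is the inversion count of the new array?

5 inversions

Positions 2 and 4 hold 31 and 20; after swapping, the array is [26, 15, 20, 2, 31].
For each element, count later entries that are smaller:
26 → 15, 20, 2 → 3
15 → 2 → 1
20 → 2 → 1
2 → none → 0
31 → none → 0
Sum: 3 + 1 + 1 + 0 + 0 = 5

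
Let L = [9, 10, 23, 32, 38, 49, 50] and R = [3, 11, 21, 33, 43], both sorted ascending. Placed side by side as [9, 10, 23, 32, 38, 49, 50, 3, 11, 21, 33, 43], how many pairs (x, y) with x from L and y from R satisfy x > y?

22

For each element r of the right run, count left-run elements greater than r:
r = 3: 9, 10, 23, 32, 38, 49, 50 → 7
r = 11: 23, 32, 38, 49, 50 → 5
r = 21: 23, 32, 38, 49, 50 → 5
r = 33: 38, 49, 50 → 3
r = 43: 49, 50 → 2
Cross-inversions: 7 + 5 + 5 + 3 + 2 = 22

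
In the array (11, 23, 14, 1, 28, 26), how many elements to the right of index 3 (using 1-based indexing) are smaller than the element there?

1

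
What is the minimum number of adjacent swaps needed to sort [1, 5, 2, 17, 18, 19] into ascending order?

Each adjacent swap fixes exactly one inversion, so the minimum swap count equals the number of inversions.
Count inversions — for each element, later elements that are smaller:
1: none → 0
5: 2 → 1
2: none → 0
17: none → 0
18: none → 0
19: none → 0
Total inversions: 0 + 1 + 0 + 0 + 0 + 0 = 1

There is 1 swap.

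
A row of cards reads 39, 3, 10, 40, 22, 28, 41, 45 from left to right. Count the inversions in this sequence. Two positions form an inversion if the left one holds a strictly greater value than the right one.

6 out-of-order pairs

Count, for each position, how many later elements it exceeds:
39 → 3, 10, 22, 28 → 4
3 → none → 0
10 → none → 0
40 → 22, 28 → 2
22 → none → 0
28 → none → 0
41 → none → 0
45 → none → 0
Sum: 4 + 0 + 0 + 2 + 0 + 0 + 0 + 0 = 6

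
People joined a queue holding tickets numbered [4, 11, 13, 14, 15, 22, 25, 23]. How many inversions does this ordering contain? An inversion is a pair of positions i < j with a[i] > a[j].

Count, for each position, how many later elements it exceeds:
4: 0
11: 0
13: 0
14: 0
15: 0
22: 0
25: 1
23: 0
Sum: 0 + 0 + 0 + 0 + 0 + 0 + 1 + 0 = 1

There is 1 inversion.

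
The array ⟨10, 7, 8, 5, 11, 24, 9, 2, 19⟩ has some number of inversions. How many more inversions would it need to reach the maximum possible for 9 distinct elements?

20 inversions short

Maximum inversions for 9 distinct elements is C(9, 2) = 9·8/2 = 36.
Current inversions — for each element, count later smaller elements:
10: 5
7: 2
8: 2
5: 1
11: 2
24: 3
9: 1
2: 0
19: 0
Current total: 5 + 2 + 2 + 1 + 2 + 3 + 1 + 0 + 0 = 16
Shortfall: 36 − 16 = 20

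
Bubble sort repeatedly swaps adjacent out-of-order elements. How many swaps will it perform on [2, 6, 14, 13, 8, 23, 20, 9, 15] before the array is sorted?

10

Each adjacent swap fixes exactly one inversion, so the minimum swap count equals the number of inversions.
Count inversions — for each element, later elements that are smaller:
2: none → 0
6: none → 0
14: 13, 8, 9 → 3
13: 8, 9 → 2
8: none → 0
23: 20, 9, 15 → 3
20: 9, 15 → 2
9: none → 0
15: none → 0
Total inversions: 0 + 0 + 3 + 2 + 0 + 3 + 2 + 0 + 0 = 10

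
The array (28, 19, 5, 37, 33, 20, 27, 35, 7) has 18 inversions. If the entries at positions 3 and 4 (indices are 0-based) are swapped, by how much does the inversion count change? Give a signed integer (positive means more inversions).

-1

Positions 3 and 4 hold 37 and 33; after swapping, the array is [28, 19, 5, 33, 37, 20, 27, 35, 7].
For each element, count later entries that are smaller:
28: 5
19: 2
5: 0
33: 3
37: 4
20: 1
27: 1
35: 1
7: 0
Sum: 5 + 2 + 0 + 3 + 4 + 1 + 1 + 1 + 0 = 17
Change: 17 − 18 = -1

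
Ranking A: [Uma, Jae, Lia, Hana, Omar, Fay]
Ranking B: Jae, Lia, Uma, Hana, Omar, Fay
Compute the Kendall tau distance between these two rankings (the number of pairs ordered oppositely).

Assign each item its position (1..6) in the first ordering, then rewrite the second ordering as that position sequence:
positions: Uma→1, Jae→2, Lia→3, Hana→4, Omar→5, Fay→6
second ordering as positions: [2, 3, 1, 4, 5, 6]
Discordant pairs = inversions in this position sequence.
2: 1 → 1
3: 1 → 1
1: 0
4: 0
5: 0
6: 0
Total: 1 + 1 + 0 + 0 + 0 + 0 = 2

2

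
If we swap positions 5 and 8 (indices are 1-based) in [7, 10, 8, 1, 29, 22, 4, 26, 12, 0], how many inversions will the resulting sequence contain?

Positions 5 and 8 hold 29 and 26; after swapping, the array is [7, 10, 8, 1, 26, 22, 4, 29, 12, 0].
For each element, count later entries that are smaller:
7: 3
10: 4
8: 3
1: 1
26: 4
22: 3
4: 1
29: 2
12: 1
0: 0
Sum: 3 + 4 + 3 + 1 + 4 + 3 + 1 + 2 + 1 + 0 = 22

22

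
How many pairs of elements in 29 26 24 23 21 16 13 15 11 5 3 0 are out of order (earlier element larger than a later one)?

Element-by-element contributions:
29: 11
26: 10
24: 9
23: 8
21: 7
16: 6
13: 4
15: 4
11: 3
5: 2
3: 1
0: 0
Sum: 11 + 10 + 9 + 8 + 7 + 6 + 4 + 4 + 3 + 2 + 1 + 0 = 65

Inversions: 65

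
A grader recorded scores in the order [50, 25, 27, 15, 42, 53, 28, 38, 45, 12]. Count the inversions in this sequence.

23 out-of-order pairs

Element-by-element contributions:
50 → 25, 27, 15, 42, 28, 38, 45, 12 → 8
25 → 15, 12 → 2
27 → 15, 12 → 2
15 → 12 → 1
42 → 28, 38, 12 → 3
53 → 28, 38, 45, 12 → 4
28 → 12 → 1
38 → 12 → 1
45 → 12 → 1
12 → none → 0
Sum: 8 + 2 + 2 + 1 + 3 + 4 + 1 + 1 + 1 + 0 = 23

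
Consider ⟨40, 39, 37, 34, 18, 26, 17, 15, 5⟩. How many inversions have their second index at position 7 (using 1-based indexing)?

The element at index 7 is 17.
Elements before it: 40, 39, 37, 34, 18, 26
Those larger than 17: 40, 39, 37, 34, 18, 26

6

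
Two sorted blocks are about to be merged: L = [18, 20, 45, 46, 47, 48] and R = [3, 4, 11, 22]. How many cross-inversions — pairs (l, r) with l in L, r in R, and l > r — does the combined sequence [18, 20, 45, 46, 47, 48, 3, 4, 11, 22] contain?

For each element r of the right run, count left-run elements greater than r:
r = 3: 18, 20, 45, 46, 47, 48 → 6
r = 4: 18, 20, 45, 46, 47, 48 → 6
r = 11: 18, 20, 45, 46, 47, 48 → 6
r = 22: 45, 46, 47, 48 → 4
Cross-inversions: 6 + 6 + 6 + 4 = 22

Cross-inversions: 22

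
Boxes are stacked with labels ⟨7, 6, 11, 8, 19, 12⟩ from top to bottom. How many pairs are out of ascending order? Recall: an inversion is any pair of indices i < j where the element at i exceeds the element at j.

Inversions: 3

Sweep left to right; for each value list the smaller values that follow it:
7 → 6 → 1
6 → none → 0
11 → 8 → 1
8 → none → 0
19 → 12 → 1
12 → none → 0
Sum: 1 + 0 + 1 + 0 + 1 + 0 = 3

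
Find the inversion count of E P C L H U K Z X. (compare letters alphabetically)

Count, for each position, how many later elements it exceeds:
E → C → 1
P → C, L, H, K → 4
C → none → 0
L → H, K → 2
H → none → 0
U → K → 1
K → none → 0
Z → X → 1
X → none → 0
Sum: 1 + 4 + 0 + 2 + 0 + 1 + 0 + 1 + 0 = 9

9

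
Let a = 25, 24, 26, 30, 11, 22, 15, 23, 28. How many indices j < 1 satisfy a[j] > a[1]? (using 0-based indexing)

1

The element at index 1 is 24.
Elements before it: 25
Those larger than 24: 25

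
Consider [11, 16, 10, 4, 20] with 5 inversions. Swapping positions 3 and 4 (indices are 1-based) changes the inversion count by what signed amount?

-1

Positions 3 and 4 hold 10 and 4; after swapping, the array is [11, 16, 4, 10, 20].
Element-by-element contributions:
11 → 4, 10 → 2
16 → 4, 10 → 2
4 → none → 0
10 → none → 0
20 → none → 0
Sum: 2 + 2 + 0 + 0 + 0 = 4
Change: 4 − 5 = -1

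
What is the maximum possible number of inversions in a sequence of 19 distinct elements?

The maximum occurs when the array is in strictly decreasing order: every one of the C(19, 2) pairs is inverted.
C(19, 2) = 19·18/2 = 171

171 inversions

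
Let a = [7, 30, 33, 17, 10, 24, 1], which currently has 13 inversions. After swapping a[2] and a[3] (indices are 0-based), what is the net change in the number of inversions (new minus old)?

Positions 2 and 3 hold 33 and 17; after swapping, the array is [7, 30, 17, 33, 10, 24, 1].
Element-by-element contributions:
7: 1
30: 4
17: 2
33: 3
10: 1
24: 1
1: 0
Sum: 1 + 4 + 2 + 3 + 1 + 1 + 0 = 12
Change: 12 − 13 = -1

-1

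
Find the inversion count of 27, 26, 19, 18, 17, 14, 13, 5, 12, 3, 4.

Sweep left to right; for each value list the smaller values that follow it:
27: 10
26: 9
19: 8
18: 7
17: 6
14: 5
13: 4
5: 2
12: 2
3: 0
4: 0
Sum: 10 + 9 + 8 + 7 + 6 + 5 + 4 + 2 + 2 + 0 + 0 = 53

53 inversions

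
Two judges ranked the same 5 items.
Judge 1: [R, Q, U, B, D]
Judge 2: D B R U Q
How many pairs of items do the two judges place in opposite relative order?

Assign each item its position (1..5) in the first ordering, then rewrite the second ordering as that position sequence:
positions: R→1, Q→2, U→3, B→4, D→5
second ordering as positions: [5, 4, 1, 3, 2]
Discordant pairs = inversions in this position sequence.
5: 4, 1, 3, 2 → 4
4: 1, 3, 2 → 3
1: 0
3: 2 → 1
2: 0
Total: 4 + 3 + 0 + 1 + 0 = 8

There are 8 discordant pairs.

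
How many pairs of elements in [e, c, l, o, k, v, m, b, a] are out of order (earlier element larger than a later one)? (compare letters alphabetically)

20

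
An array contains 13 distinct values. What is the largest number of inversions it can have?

78

A reversed (strictly descending) arrangement makes every pair an inversion, giving C(13, 2) inversions.
C(13, 2) = 13·12/2 = 78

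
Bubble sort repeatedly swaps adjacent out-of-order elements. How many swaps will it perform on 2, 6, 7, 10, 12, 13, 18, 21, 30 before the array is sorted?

0 swaps

Minimum adjacent swaps = number of inversions (each swap of adjacent out-of-order elements removes one inversion and no swap can remove more).
Count inversions — for each element, later elements that are smaller:
2: none → 0
6: none → 0
7: none → 0
10: none → 0
12: none → 0
13: none → 0
18: none → 0
21: none → 0
30: none → 0
Total inversions: 0 + 0 + 0 + 0 + 0 + 0 + 0 + 0 + 0 = 0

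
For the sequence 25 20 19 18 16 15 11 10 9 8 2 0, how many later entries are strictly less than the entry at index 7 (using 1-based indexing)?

The element at index 7 is 11.
Elements after it: 10, 9, 8, 2, 0
Those smaller than 11: 10, 9, 8, 2, 0

5 such elements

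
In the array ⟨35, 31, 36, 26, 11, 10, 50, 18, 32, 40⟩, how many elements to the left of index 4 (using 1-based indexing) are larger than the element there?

The element at index 4 is 26.
Elements before it: 35, 31, 36
Those larger than 26: 35, 31, 36

3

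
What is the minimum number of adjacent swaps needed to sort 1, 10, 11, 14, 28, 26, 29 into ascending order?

1

Minimum adjacent swaps = number of inversions (each swap of adjacent out-of-order elements removes one inversion and no swap can remove more).
Count inversions — for each element, later elements that are smaller:
1: none → 0
10: none → 0
11: none → 0
14: none → 0
28: 26 → 1
26: none → 0
29: none → 0
Total inversions: 0 + 0 + 0 + 0 + 1 + 0 + 0 = 1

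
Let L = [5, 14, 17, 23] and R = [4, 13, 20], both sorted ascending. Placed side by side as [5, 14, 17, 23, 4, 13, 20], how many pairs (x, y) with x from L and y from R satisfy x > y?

8 cross-inversions

Count, for every r in R, how many entries of L exceed r:
r = 4: 5, 14, 17, 23 → 4
r = 13: 14, 17, 23 → 3
r = 20: 23 → 1
Cross-inversions: 4 + 3 + 1 = 8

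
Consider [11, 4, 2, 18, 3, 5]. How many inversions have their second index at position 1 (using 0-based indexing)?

1 such element

The element at index 1 is 4.
Elements before it: 11
Those larger than 4: 11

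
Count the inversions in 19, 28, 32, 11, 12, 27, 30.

9

Element-by-element contributions:
19 → 11, 12 → 2
28 → 11, 12, 27 → 3
32 → 11, 12, 27, 30 → 4
11 → none → 0
12 → none → 0
27 → none → 0
30 → none → 0
Sum: 2 + 3 + 4 + 0 + 0 + 0 + 0 = 9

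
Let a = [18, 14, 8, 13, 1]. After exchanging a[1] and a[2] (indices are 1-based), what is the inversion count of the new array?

There are 8 inversions.

Positions 1 and 2 hold 18 and 14; after swapping, the array is [14, 18, 8, 13, 1].
Count, for each position, how many later elements it exceeds:
14 → 8, 13, 1 → 3
18 → 8, 13, 1 → 3
8 → 1 → 1
13 → 1 → 1
1 → none → 0
Sum: 3 + 3 + 1 + 1 + 0 = 8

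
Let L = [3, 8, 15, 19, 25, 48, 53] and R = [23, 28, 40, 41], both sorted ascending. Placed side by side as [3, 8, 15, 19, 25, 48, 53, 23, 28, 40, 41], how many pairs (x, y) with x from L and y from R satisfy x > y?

9

Count, for every r in R, how many entries of L exceed r:
r = 23: 25, 48, 53 → 3
r = 28: 48, 53 → 2
r = 40: 48, 53 → 2
r = 41: 48, 53 → 2
Cross-inversions: 3 + 2 + 2 + 2 = 9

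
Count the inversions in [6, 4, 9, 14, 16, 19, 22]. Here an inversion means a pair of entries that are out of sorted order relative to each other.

1

Inversion pairs (indices are 0-based):
(0,1): 6 > 4
That's 1 pair.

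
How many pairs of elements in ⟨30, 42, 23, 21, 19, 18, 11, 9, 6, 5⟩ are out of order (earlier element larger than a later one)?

Inversions: 44

Count, for each position, how many later elements it exceeds:
30 → 23, 21, 19, 18, 11, 9, 6, 5 → 8
42 → 23, 21, 19, 18, 11, 9, 6, 5 → 8
23 → 21, 19, 18, 11, 9, 6, 5 → 7
21 → 19, 18, 11, 9, 6, 5 → 6
19 → 18, 11, 9, 6, 5 → 5
18 → 11, 9, 6, 5 → 4
11 → 9, 6, 5 → 3
9 → 6, 5 → 2
6 → 5 → 1
5 → none → 0
Sum: 8 + 8 + 7 + 6 + 5 + 4 + 3 + 2 + 1 + 0 = 44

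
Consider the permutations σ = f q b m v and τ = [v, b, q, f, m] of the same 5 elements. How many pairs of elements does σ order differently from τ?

Assign each item its position (1..5) in the first ordering, then rewrite the second ordering as that position sequence:
positions: f→1, q→2, b→3, m→4, v→5
second ordering as positions: [5, 3, 2, 1, 4]
Discordant pairs = inversions in this position sequence.
5: 3, 2, 1, 4 → 4
3: 2, 1 → 2
2: 1 → 1
1: 0
4: 0
Total: 4 + 2 + 1 + 0 + 0 = 7

7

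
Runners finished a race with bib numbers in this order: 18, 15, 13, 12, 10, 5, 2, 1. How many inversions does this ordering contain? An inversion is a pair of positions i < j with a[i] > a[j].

28 inversions

Sweep left to right; for each value list the smaller values that follow it:
18: 7
15: 6
13: 5
12: 4
10: 3
5: 2
2: 1
1: 0
Sum: 7 + 6 + 5 + 4 + 3 + 2 + 1 + 0 = 28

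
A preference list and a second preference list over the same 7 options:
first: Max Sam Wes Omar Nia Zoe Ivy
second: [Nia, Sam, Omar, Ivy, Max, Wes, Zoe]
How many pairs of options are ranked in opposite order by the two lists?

10

Assign each item its position (1..7) in the first ordering, then rewrite the second ordering as that position sequence:
positions: Max→1, Sam→2, Wes→3, Omar→4, Nia→5, Zoe→6, Ivy→7
second ordering as positions: [5, 2, 4, 7, 1, 3, 6]
Discordant pairs = inversions in this position sequence.
5: 2, 4, 1, 3 → 4
2: 1 → 1
4: 1, 3 → 2
7: 1, 3, 6 → 3
1: 0
3: 0
6: 0
Total: 4 + 1 + 2 + 3 + 0 + 0 + 0 = 10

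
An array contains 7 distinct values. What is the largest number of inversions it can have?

There are 21 inversions.

A reversed (strictly descending) arrangement makes every pair an inversion, giving C(7, 2) inversions.
C(7, 2) = 7·6/2 = 21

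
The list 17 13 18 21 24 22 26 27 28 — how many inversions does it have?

Element-by-element contributions:
17 → 13 → 1
13 → none → 0
18 → none → 0
21 → none → 0
24 → 22 → 1
22 → none → 0
26 → none → 0
27 → none → 0
28 → none → 0
Sum: 1 + 0 + 0 + 0 + 1 + 0 + 0 + 0 + 0 = 2

There are 2 inversions.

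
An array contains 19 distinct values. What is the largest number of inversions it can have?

A reversed (strictly descending) arrangement makes every pair an inversion, giving C(19, 2) inversions.
C(19, 2) = 19·18/2 = 171

171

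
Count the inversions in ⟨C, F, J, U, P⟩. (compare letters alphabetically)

Listing every pair i<j with a[i]>a[j] (using 0-based positions):
(3,4): U > P
That's 1 pair.

1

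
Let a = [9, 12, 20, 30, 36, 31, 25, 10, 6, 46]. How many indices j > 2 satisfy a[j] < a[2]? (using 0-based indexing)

The element at index 2 is 20.
Elements after it: 30, 36, 31, 25, 10, 6, 46
Those smaller than 20: 10, 6

2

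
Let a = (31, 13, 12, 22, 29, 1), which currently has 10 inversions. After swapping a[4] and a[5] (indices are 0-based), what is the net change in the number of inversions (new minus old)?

-1

Positions 4 and 5 hold 29 and 1; after swapping, the array is [31, 13, 12, 22, 1, 29].
Sweep left to right; for each value list the smaller values that follow it:
31 → 13, 12, 22, 1, 29 → 5
13 → 12, 1 → 2
12 → 1 → 1
22 → 1 → 1
1 → none → 0
29 → none → 0
Sum: 5 + 2 + 1 + 1 + 0 + 0 = 9
Change: 9 − 10 = -1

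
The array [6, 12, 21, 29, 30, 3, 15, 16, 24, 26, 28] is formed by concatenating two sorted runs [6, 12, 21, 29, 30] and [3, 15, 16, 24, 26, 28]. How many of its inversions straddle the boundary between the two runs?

17

Take each right-half value and tally the left-half values above it:
r = 3: 6, 12, 21, 29, 30 → 5
r = 15: 21, 29, 30 → 3
r = 16: 21, 29, 30 → 3
r = 24: 29, 30 → 2
r = 26: 29, 30 → 2
r = 28: 29, 30 → 2
Cross-inversions: 5 + 3 + 3 + 2 + 2 + 2 = 17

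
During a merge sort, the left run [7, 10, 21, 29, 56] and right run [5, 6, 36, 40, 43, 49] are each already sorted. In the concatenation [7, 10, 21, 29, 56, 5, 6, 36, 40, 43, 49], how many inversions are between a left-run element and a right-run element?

Count, for every r in R, how many entries of L exceed r:
r = 5: 7, 10, 21, 29, 56 → 5
r = 6: 7, 10, 21, 29, 56 → 5
r = 36: 56 → 1
r = 40: 56 → 1
r = 43: 56 → 1
r = 49: 56 → 1
Cross-inversions: 5 + 5 + 1 + 1 + 1 + 1 = 14

14 cross-inversions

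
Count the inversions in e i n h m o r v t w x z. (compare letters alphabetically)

4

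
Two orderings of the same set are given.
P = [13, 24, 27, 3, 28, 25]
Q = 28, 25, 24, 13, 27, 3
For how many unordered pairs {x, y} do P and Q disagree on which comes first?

9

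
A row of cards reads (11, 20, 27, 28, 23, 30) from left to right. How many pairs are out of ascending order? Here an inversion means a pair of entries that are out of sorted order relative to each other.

Inversion pairs (indices are 1-based):
(3,5): 27 > 23
(4,5): 28 > 23
That's 2 pairs.

Inversions: 2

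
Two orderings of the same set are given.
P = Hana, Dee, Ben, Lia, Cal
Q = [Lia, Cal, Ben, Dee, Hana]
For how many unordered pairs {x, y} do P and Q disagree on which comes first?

9 disagreeing pairs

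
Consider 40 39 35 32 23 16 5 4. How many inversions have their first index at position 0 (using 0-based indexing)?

The element at index 0 is 40.
Elements after it: 39, 35, 32, 23, 16, 5, 4
Those smaller than 40: 39, 35, 32, 23, 16, 5, 4

7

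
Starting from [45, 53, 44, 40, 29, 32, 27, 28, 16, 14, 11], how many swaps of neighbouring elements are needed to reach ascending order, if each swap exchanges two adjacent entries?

52

Each adjacent swap fixes exactly one inversion, so the minimum swap count equals the number of inversions.
Count inversions — for each element, later elements that are smaller:
45: 44, 40, 29, 32, 27, 28, 16, 14, 11 → 9
53: 44, 40, 29, 32, 27, 28, 16, 14, 11 → 9
44: 40, 29, 32, 27, 28, 16, 14, 11 → 8
40: 29, 32, 27, 28, 16, 14, 11 → 7
29: 27, 28, 16, 14, 11 → 5
32: 27, 28, 16, 14, 11 → 5
27: 16, 14, 11 → 3
28: 16, 14, 11 → 3
16: 14, 11 → 2
14: 11 → 1
11: none → 0
Total inversions: 9 + 9 + 8 + 7 + 5 + 5 + 3 + 3 + 2 + 1 + 0 = 52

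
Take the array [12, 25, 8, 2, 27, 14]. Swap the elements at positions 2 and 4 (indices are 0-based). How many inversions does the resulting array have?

8 inversions

Positions 2 and 4 hold 8 and 27; after swapping, the array is [12, 25, 27, 2, 8, 14].
Count, for each position, how many later elements it exceeds:
12 → 2, 8 → 2
25 → 2, 8, 14 → 3
27 → 2, 8, 14 → 3
2 → none → 0
8 → none → 0
14 → none → 0
Sum: 2 + 3 + 3 + 0 + 0 + 0 = 8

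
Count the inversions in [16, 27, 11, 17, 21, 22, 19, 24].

9

Element-by-element contributions:
16 → 11 → 1
27 → 11, 17, 21, 22, 19, 24 → 6
11 → none → 0
17 → none → 0
21 → 19 → 1
22 → 19 → 1
19 → none → 0
24 → none → 0
Sum: 1 + 6 + 0 + 0 + 1 + 1 + 0 + 0 = 9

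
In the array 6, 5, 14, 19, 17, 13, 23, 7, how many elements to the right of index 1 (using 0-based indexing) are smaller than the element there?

0

The element at index 1 is 5.
Elements after it: 14, 19, 17, 13, 23, 7
None of them are smaller than 5.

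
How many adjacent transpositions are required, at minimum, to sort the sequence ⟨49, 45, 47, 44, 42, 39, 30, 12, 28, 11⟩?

Minimum adjacent swaps = number of inversions (each swap of adjacent out-of-order elements removes one inversion and no swap can remove more).
Count inversions — for each element, later elements that are smaller:
49: 45, 47, 44, 42, 39, 30, 12, 28, 11 → 9
45: 44, 42, 39, 30, 12, 28, 11 → 7
47: 44, 42, 39, 30, 12, 28, 11 → 7
44: 42, 39, 30, 12, 28, 11 → 6
42: 39, 30, 12, 28, 11 → 5
39: 30, 12, 28, 11 → 4
30: 12, 28, 11 → 3
12: 11 → 1
28: 11 → 1
11: none → 0
Total inversions: 9 + 7 + 7 + 6 + 5 + 4 + 3 + 1 + 1 + 0 = 43

43 swaps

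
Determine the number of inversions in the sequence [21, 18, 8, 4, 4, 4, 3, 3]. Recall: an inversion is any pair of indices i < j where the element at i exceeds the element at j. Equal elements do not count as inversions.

Element-by-element contributions:
21: 7
18: 6
8: 5
4: 2
4: 2
4: 2
3: 0
3: 0
Sum: 7 + 6 + 5 + 2 + 2 + 2 + 0 + 0 = 24

24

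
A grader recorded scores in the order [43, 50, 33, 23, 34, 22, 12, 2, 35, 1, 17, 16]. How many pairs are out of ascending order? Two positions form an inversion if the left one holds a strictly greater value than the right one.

Element-by-element contributions:
43: 10
50: 10
33: 7
23: 6
34: 6
22: 5
12: 2
2: 1
35: 3
1: 0
17: 1
16: 0
Sum: 10 + 10 + 7 + 6 + 6 + 5 + 2 + 1 + 3 + 0 + 1 + 0 = 51

51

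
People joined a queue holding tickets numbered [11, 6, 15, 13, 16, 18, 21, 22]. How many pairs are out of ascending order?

2

Element-by-element contributions:
11: 1
6: 0
15: 1
13: 0
16: 0
18: 0
21: 0
22: 0
Sum: 1 + 0 + 1 + 0 + 0 + 0 + 0 + 0 = 2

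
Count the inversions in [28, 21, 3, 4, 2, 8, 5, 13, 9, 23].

Sweep left to right; for each value list the smaller values that follow it:
28 → 21, 3, 4, 2, 8, 5, 13, 9, 23 → 9
21 → 3, 4, 2, 8, 5, 13, 9 → 7
3 → 2 → 1
4 → 2 → 1
2 → none → 0
8 → 5 → 1
5 → none → 0
13 → 9 → 1
9 → none → 0
23 → none → 0
Sum: 9 + 7 + 1 + 1 + 0 + 1 + 0 + 1 + 0 + 0 = 20

There are 20 inversions.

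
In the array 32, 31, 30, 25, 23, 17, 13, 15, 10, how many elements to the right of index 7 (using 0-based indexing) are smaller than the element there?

1

The element at index 7 is 15.
Elements after it: 10
Those smaller than 15: 10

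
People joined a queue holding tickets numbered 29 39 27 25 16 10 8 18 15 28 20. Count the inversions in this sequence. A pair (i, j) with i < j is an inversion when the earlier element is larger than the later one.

37

Sweep left to right; for each value list the smaller values that follow it:
29 → 27, 25, 16, 10, 8, 18, 15, 28, 20 → 9
39 → 27, 25, 16, 10, 8, 18, 15, 28, 20 → 9
27 → 25, 16, 10, 8, 18, 15, 20 → 7
25 → 16, 10, 8, 18, 15, 20 → 6
16 → 10, 8, 15 → 3
10 → 8 → 1
8 → none → 0
18 → 15 → 1
15 → none → 0
28 → 20 → 1
20 → none → 0
Sum: 9 + 9 + 7 + 6 + 3 + 1 + 0 + 1 + 0 + 1 + 0 = 37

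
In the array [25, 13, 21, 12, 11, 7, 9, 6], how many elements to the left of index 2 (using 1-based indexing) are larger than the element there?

1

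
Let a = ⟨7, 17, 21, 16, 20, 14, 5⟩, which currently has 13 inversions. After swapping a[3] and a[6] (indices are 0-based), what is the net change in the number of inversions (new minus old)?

Positions 3 and 6 hold 16 and 5; after swapping, the array is [7, 17, 21, 5, 20, 14, 16].
Sweep left to right; for each value list the smaller values that follow it:
7: 1
17: 3
21: 4
5: 0
20: 2
14: 0
16: 0
Sum: 1 + 3 + 4 + 0 + 2 + 0 + 0 = 10
Change: 10 − 13 = -3

-3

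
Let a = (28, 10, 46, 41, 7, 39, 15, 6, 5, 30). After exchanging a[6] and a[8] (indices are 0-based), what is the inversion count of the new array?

Positions 6 and 8 hold 15 and 5; after swapping, the array is [28, 10, 46, 41, 7, 39, 5, 6, 15, 30].
Count, for each position, how many later elements it exceeds:
28: 5
10: 3
46: 7
41: 6
7: 2
39: 4
5: 0
6: 0
15: 0
30: 0
Sum: 5 + 3 + 7 + 6 + 2 + 4 + 0 + 0 + 0 + 0 = 27

27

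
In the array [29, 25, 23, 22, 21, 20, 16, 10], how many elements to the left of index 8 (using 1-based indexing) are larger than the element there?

The element at index 8 is 10.
Elements before it: 29, 25, 23, 22, 21, 20, 16
Those larger than 10: 29, 25, 23, 22, 21, 20, 16

7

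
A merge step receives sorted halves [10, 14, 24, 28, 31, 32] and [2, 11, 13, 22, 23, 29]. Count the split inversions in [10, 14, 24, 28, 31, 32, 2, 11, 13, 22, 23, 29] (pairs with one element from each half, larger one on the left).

Cross-inversions: 26

Take each right-half value and tally the left-half values above it:
r = 2: 10, 14, 24, 28, 31, 32 → 6
r = 11: 14, 24, 28, 31, 32 → 5
r = 13: 14, 24, 28, 31, 32 → 5
r = 22: 24, 28, 31, 32 → 4
r = 23: 24, 28, 31, 32 → 4
r = 29: 31, 32 → 2
Cross-inversions: 6 + 5 + 5 + 4 + 4 + 2 = 26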